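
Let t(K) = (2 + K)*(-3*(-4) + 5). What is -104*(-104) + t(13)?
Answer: 11071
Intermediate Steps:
t(K) = 34 + 17*K (t(K) = (2 + K)*(12 + 5) = (2 + K)*17 = 34 + 17*K)
-104*(-104) + t(13) = -104*(-104) + (34 + 17*13) = 10816 + (34 + 221) = 10816 + 255 = 11071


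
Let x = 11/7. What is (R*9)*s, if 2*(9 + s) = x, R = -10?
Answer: 5175/7 ≈ 739.29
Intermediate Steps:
x = 11/7 (x = 11*(⅐) = 11/7 ≈ 1.5714)
s = -115/14 (s = -9 + (½)*(11/7) = -9 + 11/14 = -115/14 ≈ -8.2143)
(R*9)*s = -10*9*(-115/14) = -90*(-115/14) = 5175/7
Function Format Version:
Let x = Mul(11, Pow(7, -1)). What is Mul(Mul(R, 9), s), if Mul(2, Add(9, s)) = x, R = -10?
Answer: Rational(5175, 7) ≈ 739.29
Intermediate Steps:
x = Rational(11, 7) (x = Mul(11, Rational(1, 7)) = Rational(11, 7) ≈ 1.5714)
s = Rational(-115, 14) (s = Add(-9, Mul(Rational(1, 2), Rational(11, 7))) = Add(-9, Rational(11, 14)) = Rational(-115, 14) ≈ -8.2143)
Mul(Mul(R, 9), s) = Mul(Mul(-10, 9), Rational(-115, 14)) = Mul(-90, Rational(-115, 14)) = Rational(5175, 7)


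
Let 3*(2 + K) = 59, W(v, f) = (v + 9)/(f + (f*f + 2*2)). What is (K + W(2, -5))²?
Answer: 21025/64 ≈ 328.52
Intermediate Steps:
W(v, f) = (9 + v)/(4 + f + f²) (W(v, f) = (9 + v)/(f + (f² + 4)) = (9 + v)/(f + (4 + f²)) = (9 + v)/(4 + f + f²))
K = 53/3 (K = -2 + (⅓)*59 = -2 + 59/3 = 53/3 ≈ 17.667)
(K + W(2, -5))² = (53/3 + (9 + 2)/(4 - 5 + (-5)²))² = (53/3 + 11/(4 - 5 + 25))² = (53/3 + 11/24)² = (145/8)² = 21025/64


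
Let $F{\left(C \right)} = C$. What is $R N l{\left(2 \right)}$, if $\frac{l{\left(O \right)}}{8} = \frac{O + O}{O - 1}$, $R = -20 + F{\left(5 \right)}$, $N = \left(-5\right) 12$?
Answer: $28800$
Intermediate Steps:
$N = -60$
$R = -15$ ($R = -20 + 5 = -15$)
$l{\left(O \right)} = \frac{16 O}{-1 + O}$ ($l{\left(O \right)} = 8 \frac{O + O}{O - 1} = 8 \frac{2 O}{-1 + O} = \frac{16 O}{-1 + O}$)
$R N l{\left(2 \right)} = \left(-15\right) \left(-60\right) 16 \cdot 2 \frac{1}{-1 + 2} = 900 \cdot 16 \cdot 2 \cdot 1^{-1} = 900 \cdot 16 \cdot 2 \cdot 1 = 900 \cdot 32 = 28800$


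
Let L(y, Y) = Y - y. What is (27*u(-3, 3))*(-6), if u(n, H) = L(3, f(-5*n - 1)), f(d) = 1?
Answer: 324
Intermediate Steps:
u(n, H) = -2 (u(n, H) = 1 - 1*3 = 1 - 3 = -2)
(27*u(-3, 3))*(-6) = (27*(-2))*(-6) = -54*(-6) = 324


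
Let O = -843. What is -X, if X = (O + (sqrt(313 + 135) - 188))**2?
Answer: -1063409 + 16496*sqrt(7) ≈ -1.0198e+6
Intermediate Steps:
X = (-1031 + 8*sqrt(7))**2 (X = (-843 + (sqrt(313 + 135) - 188))**2 = (-843 + (sqrt(448) - 188))**2 = (-843 + (8*sqrt(7) - 188))**2 = (-843 + (-188 + 8*sqrt(7)))**2 = (-1031 + 8*sqrt(7))**2 ≈ 1.0198e+6)
-X = -(1063409 - 16496*sqrt(7)) = -1063409 + 16496*sqrt(7)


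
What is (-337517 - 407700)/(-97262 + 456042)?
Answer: -745217/358780 ≈ -2.0771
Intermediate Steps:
(-337517 - 407700)/(-97262 + 456042) = -745217/358780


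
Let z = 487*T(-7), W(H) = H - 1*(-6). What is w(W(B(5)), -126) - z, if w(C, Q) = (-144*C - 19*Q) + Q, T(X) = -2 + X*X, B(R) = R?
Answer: -22205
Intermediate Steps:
T(X) = -2 + X**2
W(H) = 6 + H (W(H) = H + 6 = 6 + H)
w(C, Q) = -144*C - 18*Q
z = 22889 (z = 487*(-2 + (-7)**2) = 487*(-2 + 49) = 487*47 = 22889)
w(W(B(5)), -126) - z = (-144*(6 + 5) - 18*(-126)) - 1*22889 = (-144*11 + 2268) - 22889 = (-1584 + 2268) - 22889 = 684 - 22889 = -22205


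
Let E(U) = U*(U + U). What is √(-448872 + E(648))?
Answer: 2*√97734 ≈ 625.25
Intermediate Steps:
E(U) = 2*U² (E(U) = U*(2*U) = 2*U²)
√(-448872 + E(648)) = √(-448872 + 2*648²) = √(-448872 + 2*419904) = √(-448872 + 839808) = √390936 = 2*√97734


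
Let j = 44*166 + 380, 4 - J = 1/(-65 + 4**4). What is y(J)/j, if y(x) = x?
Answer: 763/1467644 ≈ 0.00051988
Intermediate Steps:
J = 763/191 (J = 4 - 1/(-65 + 4**4) = 4 - 1/(-65 + 256) = 4 - 1/191 = 763/191 ≈ 3.9948)
j = 7684 (j = 7304 + 380 = 7684)
y(J)/j = (763/191)/7684 = (763/191)*(1/7684) = 763/1467644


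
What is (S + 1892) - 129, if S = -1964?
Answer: -201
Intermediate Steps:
(S + 1892) - 129 = (-1964 + 1892) - 129 = -72 - 129 = -201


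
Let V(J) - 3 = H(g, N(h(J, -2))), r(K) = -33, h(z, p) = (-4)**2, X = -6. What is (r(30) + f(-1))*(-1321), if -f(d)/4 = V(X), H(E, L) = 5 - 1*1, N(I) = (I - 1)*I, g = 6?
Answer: 80581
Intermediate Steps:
h(z, p) = 16
N(I) = I*(-1 + I) (N(I) = (-1 + I)*I = I*(-1 + I))
H(E, L) = 4 (H(E, L) = 5 - 1 = 4)
V(J) = 7 (V(J) = 3 + 4 = 7)
f(d) = -28 (f(d) = -4*7 = -28)
(r(30) + f(-1))*(-1321) = (-33 - 28)*(-1321) = -61*(-1321) = 80581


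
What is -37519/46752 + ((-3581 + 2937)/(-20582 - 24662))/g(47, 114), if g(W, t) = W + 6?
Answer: -22484475605/28027029216 ≈ -0.80224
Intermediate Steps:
g(W, t) = 6 + W
-37519/46752 + ((-3581 + 2937)/(-20582 - 24662))/g(47, 114) = -37519/46752 + ((-3581 + 2937)/(-20582 - 24662))/(6 + 47) = -37519*1/46752 - 644/(-45244)/53 = -37519/46752 - 644*(-1/45244)*(1/53) = -37519/46752 + (161/11311)*(1/53) = -37519/46752 + 161/599483 = -22484475605/28027029216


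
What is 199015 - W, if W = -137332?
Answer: 336347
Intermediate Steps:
199015 - W = 199015 - 1*(-137332) = 199015 + 137332 = 336347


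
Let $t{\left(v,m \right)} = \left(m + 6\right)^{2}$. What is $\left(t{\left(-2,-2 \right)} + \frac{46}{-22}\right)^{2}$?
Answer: $\frac{23409}{121} \approx 193.46$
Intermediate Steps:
$t{\left(v,m \right)} = \left(6 + m\right)^{2}$
$\left(t{\left(-2,-2 \right)} + \frac{46}{-22}\right)^{2} = \left(\left(6 - 2\right)^{2} + \frac{46}{-22}\right)^{2} = \left(4^{2} + 46 \left(- \frac{1}{22}\right)\right)^{2} = \left(16 - \frac{23}{11}\right)^{2} = \left(\frac{153}{11}\right)^{2} = \frac{23409}{121}$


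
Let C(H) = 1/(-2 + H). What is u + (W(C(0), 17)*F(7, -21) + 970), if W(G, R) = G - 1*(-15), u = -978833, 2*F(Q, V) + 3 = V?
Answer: -978037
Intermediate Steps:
F(Q, V) = -3/2 + V/2
W(G, R) = 15 + G (W(G, R) = G + 15 = 15 + G)
u + (W(C(0), 17)*F(7, -21) + 970) = -978833 + ((15 + 1/(-2 + 0))*(-3/2 + (1/2)*(-21)) + 970) = -978833 + ((15 + 1/(-2))*(-3/2 - 21/2) + 970) = -978833 + ((15 - 1/2)*(-12) + 970) = -978833 + ((29/2)*(-12) + 970) = -978833 + (-174 + 970) = -978833 + 796 = -978037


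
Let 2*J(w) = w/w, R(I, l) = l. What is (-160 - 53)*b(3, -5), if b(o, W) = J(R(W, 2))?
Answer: -213/2 ≈ -106.50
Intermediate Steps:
J(w) = ½ (J(w) = (w/w)/2 = (½)*1 = ½)
b(o, W) = ½
(-160 - 53)*b(3, -5) = (-160 - 53)*(½) = -213*½ = -213/2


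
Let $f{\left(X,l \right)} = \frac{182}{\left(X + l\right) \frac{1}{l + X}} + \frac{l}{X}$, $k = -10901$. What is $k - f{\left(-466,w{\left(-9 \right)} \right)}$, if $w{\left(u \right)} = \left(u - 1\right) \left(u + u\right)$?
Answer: $- \frac{2582249}{233} \approx -11083.0$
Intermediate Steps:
$w{\left(u \right)} = 2 u \left(-1 + u\right)$ ($w{\left(u \right)} = \left(-1 + u\right) 2 u = 2 u \left(-1 + u\right)$)
$f{\left(X,l \right)} = 182 + \frac{l}{X}$ ($f{\left(X,l \right)} = \frac{182}{\left(X + l\right) \frac{1}{X + l}} + \frac{l}{X} = \frac{182}{1} + \frac{l}{X} = 182 \cdot 1 + \frac{l}{X} = 182 + \frac{l}{X}$)
$k - f{\left(-466,w{\left(-9 \right)} \right)} = -10901 - \left(182 + \frac{2 \left(-9\right) \left(-1 - 9\right)}{-466}\right) = -10901 - \left(182 + 2 \left(-9\right) \left(-10\right) \left(- \frac{1}{466}\right)\right) = -10901 - \left(182 + 180 \left(- \frac{1}{466}\right)\right) = -10901 - \left(182 - \frac{90}{233}\right) = -10901 - \frac{42316}{233} = - \frac{2582249}{233}$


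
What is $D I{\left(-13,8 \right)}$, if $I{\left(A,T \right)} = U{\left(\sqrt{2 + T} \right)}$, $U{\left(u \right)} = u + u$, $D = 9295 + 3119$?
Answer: $24828 \sqrt{10} \approx 78513.0$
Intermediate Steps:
$D = 12414$
$U{\left(u \right)} = 2 u$
$I{\left(A,T \right)} = 2 \sqrt{2 + T}$
$D I{\left(-13,8 \right)} = 12414 \cdot 2 \sqrt{2 + 8} = 12414 \cdot 2 \sqrt{10} = 24828 \sqrt{10}$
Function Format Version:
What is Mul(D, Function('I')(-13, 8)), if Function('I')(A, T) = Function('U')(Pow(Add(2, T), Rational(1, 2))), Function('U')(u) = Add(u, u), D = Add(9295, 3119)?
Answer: Mul(24828, Pow(10, Rational(1, 2))) ≈ 78513.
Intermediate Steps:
D = 12414
Function('U')(u) = Mul(2, u)
Function('I')(A, T) = Mul(2, Pow(Add(2, T), Rational(1, 2)))
Mul(D, Function('I')(-13, 8)) = Mul(12414, Mul(2, Pow(Add(2, 8), Rational(1, 2)))) = Mul(12414, Mul(2, Pow(10, Rational(1, 2)))) = Mul(24828, Pow(10, Rational(1, 2)))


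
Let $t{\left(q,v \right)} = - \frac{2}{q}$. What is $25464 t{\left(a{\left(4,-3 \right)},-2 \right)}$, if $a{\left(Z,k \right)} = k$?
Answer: $16976$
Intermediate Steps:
$25464 t{\left(a{\left(4,-3 \right)},-2 \right)} = 25464 \left(- \frac{2}{-3}\right) = 25464 \left(\left(-2\right) \left(- \frac{1}{3}\right)\right) = 25464 \cdot \frac{2}{3} = 16976$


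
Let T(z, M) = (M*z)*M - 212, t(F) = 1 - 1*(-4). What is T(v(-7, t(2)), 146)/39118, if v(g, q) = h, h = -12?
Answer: -128002/19559 ≈ -6.5444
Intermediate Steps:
t(F) = 5 (t(F) = 1 + 4 = 5)
v(g, q) = -12
T(z, M) = -212 + z*M**2 (T(z, M) = z*M**2 - 212 = -212 + z*M**2)
T(v(-7, t(2)), 146)/39118 = (-212 - 12*146**2)/39118 = (-212 - 12*21316)*(1/39118) = (-212 - 255792)*(1/39118) = -256004*1/39118 = -128002/19559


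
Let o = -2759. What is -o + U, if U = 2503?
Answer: 5262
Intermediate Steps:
-o + U = -1*(-2759) + 2503 = 2759 + 2503 = 5262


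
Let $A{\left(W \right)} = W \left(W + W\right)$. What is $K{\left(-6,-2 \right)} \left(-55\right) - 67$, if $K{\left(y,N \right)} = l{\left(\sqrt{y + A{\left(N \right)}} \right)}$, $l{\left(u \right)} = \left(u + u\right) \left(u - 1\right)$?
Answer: $-287 + 110 \sqrt{2} \approx -131.44$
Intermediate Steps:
$A{\left(W \right)} = 2 W^{2}$ ($A{\left(W \right)} = W 2 W = 2 W^{2}$)
$l{\left(u \right)} = 2 u \left(-1 + u\right)$
$K{\left(y,N \right)} = 2 \sqrt{y + 2 N^{2}} \left(-1 + \sqrt{y + 2 N^{2}}\right)$
$K{\left(-6,-2 \right)} \left(-55\right) - 67 = \left(- 2 \sqrt{-6 + 2 \left(-2\right)^{2}} + 2 \left(-6\right) + 4 \left(-2\right)^{2}\right) \left(-55\right) - 67 = \left(- 2 \sqrt{-6 + 2 \cdot 4} - 12 + 4 \cdot 4\right) \left(-55\right) - 67 = \left(- 2 \sqrt{-6 + 8} - 12 + 16\right) \left(-55\right) - 67 = \left(- 2 \sqrt{2} - 12 + 16\right) \left(-55\right) - 67 = \left(4 - 2 \sqrt{2}\right) \left(-55\right) - 67 = \left(-220 + 110 \sqrt{2}\right) - 67 = -287 + 110 \sqrt{2}$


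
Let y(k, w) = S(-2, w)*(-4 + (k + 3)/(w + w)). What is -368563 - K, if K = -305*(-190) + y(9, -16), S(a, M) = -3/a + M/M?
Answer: -6824033/16 ≈ -4.2650e+5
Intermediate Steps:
S(a, M) = 1 - 3/a (S(a, M) = -3/a + 1 = 1 - 3/a)
y(k, w) = -10 + 5*(3 + k)/(4*w) (y(k, w) = ((-3 - 2)/(-2))*(-4 + (k + 3)/(w + w)) = (-1/2*(-5))*(-4 + (3 + k)/((2*w))) = 5*(-4 + (3 + k)*(1/(2*w)))/2 = 5*(-4 + (3 + k)/(2*w))/2 = -10 + 5*(3 + k)/(4*w))
K = 927025/16 (K = -305*(-190) + (5/4)*(3 + 9 - 8*(-16))/(-16) = 57950 + (5/4)*(-1/16)*(3 + 9 + 128) = 57950 + (5/4)*(-1/16)*140 = 57950 - 175/16 = 927025/16 ≈ 57939.)
-368563 - K = -368563 - 1*927025/16 = -368563 - 927025/16 = -6824033/16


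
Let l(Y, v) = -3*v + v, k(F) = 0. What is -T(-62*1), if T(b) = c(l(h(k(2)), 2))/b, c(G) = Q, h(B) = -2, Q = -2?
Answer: -1/31 ≈ -0.032258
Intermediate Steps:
l(Y, v) = -2*v
c(G) = -2
T(b) = -2/b
-T(-62*1) = -(-2)/((-62*1)) = -(-2)/(-62) = -(-2)*(-1)/62 = -1*1/31 = -1/31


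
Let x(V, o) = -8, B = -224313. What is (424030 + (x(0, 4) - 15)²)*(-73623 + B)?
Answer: -126491410224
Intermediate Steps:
(424030 + (x(0, 4) - 15)²)*(-73623 + B) = (424030 + (-8 - 15)²)*(-73623 - 224313) = (424030 + (-23)²)*(-297936) = (424030 + 529)*(-297936) = 424559*(-297936) = -126491410224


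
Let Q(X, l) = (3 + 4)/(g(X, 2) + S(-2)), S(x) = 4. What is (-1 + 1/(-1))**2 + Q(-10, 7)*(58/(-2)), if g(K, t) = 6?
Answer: -163/10 ≈ -16.300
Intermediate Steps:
Q(X, l) = 7/10 (Q(X, l) = (3 + 4)/(6 + 4) = 7/10)
(-1 + 1/(-1))**2 + Q(-10, 7)*(58/(-2)) = (-1 + 1/(-1))**2 + 7*(58/(-2))/10 = (-1 + 1*(-1))**2 + 7*(58*(-1/2))/10 = (-1 - 1)**2 + (7/10)*(-29) = (-2)**2 - 203/10 = 4 - 203/10 = -163/10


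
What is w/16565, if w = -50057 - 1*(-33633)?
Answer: -16424/16565 ≈ -0.99149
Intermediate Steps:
w = -16424 (w = -50057 + 33633 = -16424)
w/16565 = -16424/16565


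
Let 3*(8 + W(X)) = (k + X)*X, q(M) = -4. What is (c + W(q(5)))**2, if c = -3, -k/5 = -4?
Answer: 9409/9 ≈ 1045.4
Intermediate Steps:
k = 20 (k = -5*(-4) = 20)
W(X) = -8 + X*(20 + X)/3 (W(X) = -8 + ((20 + X)*X)/3 = -8 + (X*(20 + X))/3 = -8 + X*(20 + X)/3)
(c + W(q(5)))**2 = (-3 + (-8 + (1/3)*(-4)**2 + (20/3)*(-4)))**2 = (-3 + (-8 + (1/3)*16 - 80/3))**2 = (-3 + (-8 + 16/3 - 80/3))**2 = (-3 - 88/3)**2 = (-97/3)**2 = 9409/9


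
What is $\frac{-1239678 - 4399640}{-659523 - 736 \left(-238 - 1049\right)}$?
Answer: $- \frac{5639318}{287709} \approx -19.601$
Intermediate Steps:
$\frac{-1239678 - 4399640}{-659523 - 736 \left(-238 - 1049\right)} = - \frac{5639318}{-659523 - -947232} = - \frac{5639318}{-659523 + 947232} = - \frac{5639318}{287709}$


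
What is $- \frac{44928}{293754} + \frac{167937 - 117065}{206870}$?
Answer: $\frac{470799844}{5064074165} \approx 0.092969$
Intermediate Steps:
$- \frac{44928}{293754} + \frac{167937 - 117065}{206870} = \left(-44928\right) \frac{1}{293754} + \left(167937 - 117065\right) \frac{1}{206870} = - \frac{7488}{48959} + 50872 \cdot \frac{1}{206870} = - \frac{7488}{48959} + \frac{25436}{103435} = \frac{470799844}{5064074165}$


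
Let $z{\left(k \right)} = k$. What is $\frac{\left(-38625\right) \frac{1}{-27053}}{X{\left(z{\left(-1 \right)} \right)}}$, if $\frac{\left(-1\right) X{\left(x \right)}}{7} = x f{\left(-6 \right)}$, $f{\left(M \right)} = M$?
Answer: $- \frac{12875}{378742} \approx -0.033994$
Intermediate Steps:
$X{\left(x \right)} = 42 x$ ($X{\left(x \right)} = - 7 x \left(-6\right) = - 7 \left(- 6 x\right) = 42 x$)
$\frac{\left(-38625\right) \frac{1}{-27053}}{X{\left(z{\left(-1 \right)} \right)}} = \frac{\left(-38625\right) \frac{1}{-27053}}{42 \left(-1\right)} = \frac{\left(-38625\right) \left(- \frac{1}{27053}\right)}{-42} = \frac{38625}{27053} \left(- \frac{1}{42}\right) = - \frac{12875}{378742}$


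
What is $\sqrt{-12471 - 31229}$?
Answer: $10 i \sqrt{437} \approx 209.05 i$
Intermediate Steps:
$\sqrt{-12471 - 31229} = \sqrt{-43700} = 10 i \sqrt{437}$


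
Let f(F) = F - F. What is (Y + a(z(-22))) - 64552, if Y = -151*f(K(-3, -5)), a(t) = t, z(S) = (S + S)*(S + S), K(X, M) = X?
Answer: -62616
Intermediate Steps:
f(F) = 0
z(S) = 4*S² (z(S) = (2*S)*(2*S) = 4*S²)
Y = 0 (Y = -151*0 = 0)
(Y + a(z(-22))) - 64552 = (0 + 4*(-22)²) - 64552 = (0 + 4*484) - 64552 = (0 + 1936) - 64552 = 1936 - 64552 = -62616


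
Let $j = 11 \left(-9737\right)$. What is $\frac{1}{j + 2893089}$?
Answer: $\frac{1}{2785982} \approx 3.5894 \cdot 10^{-7}$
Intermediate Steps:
$j = -107107$
$\frac{1}{j + 2893089} = \frac{1}{-107107 + 2893089} = \frac{1}{2785982}$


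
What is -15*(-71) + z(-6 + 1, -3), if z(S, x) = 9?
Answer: 1074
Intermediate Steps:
-15*(-71) + z(-6 + 1, -3) = -15*(-71) + 9 = 1065 + 9 = 1074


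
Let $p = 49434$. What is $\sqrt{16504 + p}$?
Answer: $\sqrt{65938} \approx 256.78$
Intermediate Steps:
$\sqrt{16504 + p} = \sqrt{16504 + 49434} = \sqrt{65938}$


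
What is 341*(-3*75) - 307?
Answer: -77032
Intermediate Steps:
341*(-3*75) - 307 = 341*(-225) - 307 = -76725 - 307 = -77032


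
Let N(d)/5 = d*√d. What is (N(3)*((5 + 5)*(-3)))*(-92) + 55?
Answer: 55 + 41400*√3 ≈ 71762.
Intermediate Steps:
N(d) = 5*d^(3/2) (N(d) = 5*(d*√d) = 5*d^(3/2))
(N(3)*((5 + 5)*(-3)))*(-92) + 55 = ((5*3^(3/2))*((5 + 5)*(-3)))*(-92) + 55 = ((5*(3*√3))*(10*(-3)))*(-92) + 55 = ((15*√3)*(-30))*(-92) + 55 = -450*√3*(-92) + 55 = 41400*√3 + 55 = 55 + 41400*√3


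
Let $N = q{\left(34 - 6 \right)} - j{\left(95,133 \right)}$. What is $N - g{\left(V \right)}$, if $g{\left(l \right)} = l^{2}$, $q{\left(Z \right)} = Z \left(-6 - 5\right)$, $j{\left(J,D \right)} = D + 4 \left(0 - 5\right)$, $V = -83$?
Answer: $-7310$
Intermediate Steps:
$j{\left(J,D \right)} = -20 + D$ ($j{\left(J,D \right)} = D + 4 \left(0 - 5\right) = D + 4 \left(-5\right) = D - 20 = -20 + D$)
$q{\left(Z \right)} = - 11 Z$ ($q{\left(Z \right)} = Z \left(-11\right) = - 11 Z$)
$N = -421$ ($N = - 11 \left(34 - 6\right) - \left(-20 + 133\right) = \left(-11\right) 28 - 113 = -308 - 113 = -421$)
$N - g{\left(V \right)} = -421 - \left(-83\right)^{2} = -421 - 6889 = -7310$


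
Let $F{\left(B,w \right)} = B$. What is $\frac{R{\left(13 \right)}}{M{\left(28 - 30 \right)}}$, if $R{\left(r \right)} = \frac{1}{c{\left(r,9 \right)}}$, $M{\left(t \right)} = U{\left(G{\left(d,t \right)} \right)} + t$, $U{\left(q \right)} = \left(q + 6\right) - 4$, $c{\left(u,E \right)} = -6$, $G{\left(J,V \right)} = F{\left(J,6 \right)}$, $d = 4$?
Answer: $- \frac{1}{24} \approx -0.041667$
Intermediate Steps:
$G{\left(J,V \right)} = J$
$U{\left(q \right)} = 2 + q$ ($U{\left(q \right)} = \left(6 + q\right) - 4 = 2 + q$)
$M{\left(t \right)} = 6 + t$ ($M{\left(t \right)} = \left(2 + 4\right) + t = 6 + t$)
$R{\left(r \right)} = - \frac{1}{6}$ ($R{\left(r \right)} = \frac{1}{-6} = - \frac{1}{6}$)
$\frac{R{\left(13 \right)}}{M{\left(28 - 30 \right)}} = - \frac{1}{6 \left(6 + \left(28 - 30\right)\right)} = - \frac{1}{6 \left(6 - 2\right)} = - \frac{1}{6 \cdot 4} = \left(- \frac{1}{6}\right) \frac{1}{4} = - \frac{1}{24}$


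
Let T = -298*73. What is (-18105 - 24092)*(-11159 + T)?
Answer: 1388829861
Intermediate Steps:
T = -21754
(-18105 - 24092)*(-11159 + T) = (-18105 - 24092)*(-11159 - 21754) = -42197*(-32913) = 1388829861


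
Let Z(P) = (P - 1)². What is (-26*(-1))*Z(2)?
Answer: 26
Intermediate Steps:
Z(P) = (-1 + P)²
(-26*(-1))*Z(2) = (-26*(-1))*(-1 + 2)² = 26*1² = 26*1 = 26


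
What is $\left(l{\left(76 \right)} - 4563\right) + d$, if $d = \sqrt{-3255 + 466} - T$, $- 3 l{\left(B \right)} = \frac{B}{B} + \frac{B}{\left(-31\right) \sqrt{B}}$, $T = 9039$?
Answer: $- \frac{40807}{3} + \frac{2 \sqrt{19}}{93} + i \sqrt{2789} \approx -13602.0 + 52.811 i$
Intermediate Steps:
$l{\left(B \right)} = - \frac{1}{3} + \frac{\sqrt{B}}{93}$ ($l{\left(B \right)} = - \frac{\frac{B}{B} + \frac{B}{\left(-31\right) \sqrt{B}}}{3} = - \frac{1 + B \left(- \frac{1}{31 \sqrt{B}}\right)}{3} = - \frac{1 - \frac{\sqrt{B}}{31}}{3} = - \frac{1}{3} + \frac{\sqrt{B}}{93}$)
$d = -9039 + i \sqrt{2789}$ ($d = \sqrt{-3255 + 466} - 9039 = \sqrt{-2789} - 9039 = i \sqrt{2789} - 9039 = -9039 + i \sqrt{2789} \approx -9039.0 + 52.811 i$)
$\left(l{\left(76 \right)} - 4563\right) + d = \left(\left(- \frac{1}{3} + \frac{\sqrt{76}}{93}\right) - 4563\right) - \left(9039 - i \sqrt{2789}\right) = \left(\left(- \frac{1}{3} + \frac{2 \sqrt{19}}{93}\right) - 4563\right) - \left(9039 - i \sqrt{2789}\right) = \left(- \frac{13690}{3} + \frac{2 \sqrt{19}}{93}\right) - \left(9039 - i \sqrt{2789}\right) = - \frac{40807}{3} + \frac{2 \sqrt{19}}{93} + i \sqrt{2789}$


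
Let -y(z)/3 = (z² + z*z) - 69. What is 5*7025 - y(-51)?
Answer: 50524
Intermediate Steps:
y(z) = 207 - 6*z² (y(z) = -3*((z² + z*z) - 69) = -3*((z² + z²) - 69) = -3*(2*z² - 69) = -3*(-69 + 2*z²) = 207 - 6*z²)
5*7025 - y(-51) = 5*7025 - (207 - 6*(-51)²) = 35125 - (207 - 6*2601) = 35125 - (207 - 15606) = 35125 - 1*(-15399) = 35125 + 15399 = 50524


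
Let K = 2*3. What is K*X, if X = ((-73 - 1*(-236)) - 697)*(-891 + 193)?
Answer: 2236392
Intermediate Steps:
X = 372732 (X = ((-73 + 236) - 697)*(-698) = (163 - 697)*(-698) = -534*(-698) = 372732)
K = 6
K*X = 6*372732 = 2236392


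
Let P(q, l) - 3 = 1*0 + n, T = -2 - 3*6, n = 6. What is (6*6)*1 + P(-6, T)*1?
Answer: 45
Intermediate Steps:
T = -20 (T = -2 - 18 = -20)
P(q, l) = 9 (P(q, l) = 3 + (1*0 + 6) = 3 + (0 + 6) = 3 + 6 = 9)
(6*6)*1 + P(-6, T)*1 = (6*6)*1 + 9*1 = 36*1 + 9 = 36 + 9 = 45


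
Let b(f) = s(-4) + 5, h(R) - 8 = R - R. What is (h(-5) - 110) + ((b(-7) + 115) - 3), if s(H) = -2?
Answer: 13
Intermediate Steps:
h(R) = 8 (h(R) = 8 + (R - R) = 8 + 0 = 8)
b(f) = 3 (b(f) = -2 + 5 = 3)
(h(-5) - 110) + ((b(-7) + 115) - 3) = (8 - 110) + ((3 + 115) - 3) = -102 + (118 - 3) = -102 + 115 = 13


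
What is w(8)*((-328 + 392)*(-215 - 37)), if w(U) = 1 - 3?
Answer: 32256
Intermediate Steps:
w(U) = -2
w(8)*((-328 + 392)*(-215 - 37)) = -2*(-328 + 392)*(-215 - 37) = -128*(-252) = -2*(-16128) = 32256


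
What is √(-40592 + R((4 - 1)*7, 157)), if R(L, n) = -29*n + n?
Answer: 2*I*√11247 ≈ 212.1*I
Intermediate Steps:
R(L, n) = -28*n
√(-40592 + R((4 - 1)*7, 157)) = √(-40592 - 28*157) = √(-40592 - 4396) = √(-44988) = 2*I*√11247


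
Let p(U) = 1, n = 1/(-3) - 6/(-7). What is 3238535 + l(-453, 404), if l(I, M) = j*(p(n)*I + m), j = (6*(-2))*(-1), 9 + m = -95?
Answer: 3231851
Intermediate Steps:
n = 11/21 (n = 1*(-⅓) - 6*(-⅐) = -⅓ + 6/7 = 11/21 ≈ 0.52381)
m = -104 (m = -9 - 95 = -104)
j = 12 (j = -12*(-1) = 12)
l(I, M) = -1248 + 12*I (l(I, M) = 12*(1*I - 104) = 12*(I - 104) = 12*(-104 + I) = -1248 + 12*I)
3238535 + l(-453, 404) = 3238535 + (-1248 + 12*(-453)) = 3238535 + (-1248 - 5436) = 3238535 - 6684 = 3231851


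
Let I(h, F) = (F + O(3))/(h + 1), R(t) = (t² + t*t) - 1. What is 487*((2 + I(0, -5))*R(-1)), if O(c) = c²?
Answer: 2922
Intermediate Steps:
R(t) = -1 + 2*t² (R(t) = (t² + t²) - 1 = 2*t² - 1 = -1 + 2*t²)
I(h, F) = (9 + F)/(1 + h) (I(h, F) = (F + 3²)/(h + 1) = (F + 9)/(1 + h) = (9 + F)/(1 + h))
487*((2 + I(0, -5))*R(-1)) = 487*((2 + (9 - 5)/(1 + 0))*(-1 + 2*(-1)²)) = 487*((2 + 4/1)*(-1 + 2*1)) = 487*((2 + 1*4)*(-1 + 2)) = 487*((2 + 4)*1) = 487*(6*1) = 487*6 = 2922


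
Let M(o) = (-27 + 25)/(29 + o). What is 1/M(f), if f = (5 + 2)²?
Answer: -39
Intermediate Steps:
f = 49 (f = 7² = 49)
M(o) = -2/(29 + o)
1/M(f) = 1/(-2/(29 + 49)) = 1/(-2/78) = 1/(-2*1/78) = 1/(-1/39) = -39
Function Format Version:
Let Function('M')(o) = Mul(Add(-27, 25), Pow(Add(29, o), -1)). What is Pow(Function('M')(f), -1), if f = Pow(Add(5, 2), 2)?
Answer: -39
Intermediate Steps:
f = 49 (f = Pow(7, 2) = 49)
Function('M')(o) = Mul(-2, Pow(Add(29, o), -1))
Pow(Function('M')(f), -1) = Pow(Mul(-2, Pow(Add(29, 49), -1)), -1) = Pow(Mul(-2, Pow(78, -1)), -1) = Pow(Mul(-2, Rational(1, 78)), -1) = Pow(Rational(-1, 39), -1) = -39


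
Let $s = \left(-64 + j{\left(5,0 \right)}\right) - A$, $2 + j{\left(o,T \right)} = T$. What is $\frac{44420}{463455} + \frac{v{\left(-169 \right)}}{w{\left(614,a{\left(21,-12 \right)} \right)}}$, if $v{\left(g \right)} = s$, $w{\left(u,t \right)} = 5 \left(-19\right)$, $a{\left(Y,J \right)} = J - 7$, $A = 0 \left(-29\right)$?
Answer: $\frac{6961586}{8805645} \approx 0.79058$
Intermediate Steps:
$A = 0$
$j{\left(o,T \right)} = -2 + T$
$a{\left(Y,J \right)} = -7 + J$
$w{\left(u,t \right)} = -95$
$s = -66$ ($s = \left(-64 + \left(-2 + 0\right)\right) - 0 = \left(-64 - 2\right) + 0 = -66 + 0 = -66$)
$v{\left(g \right)} = -66$
$\frac{44420}{463455} + \frac{v{\left(-169 \right)}}{w{\left(614,a{\left(21,-12 \right)} \right)}} = \frac{44420}{463455} - \frac{66}{-95} = 44420 \cdot \frac{1}{463455} - - \frac{66}{95} = \frac{8884}{92691} + \frac{66}{95} = \frac{6961586}{8805645}$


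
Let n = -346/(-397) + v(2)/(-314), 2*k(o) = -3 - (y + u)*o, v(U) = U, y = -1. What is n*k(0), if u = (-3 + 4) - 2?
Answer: -161775/124658 ≈ -1.2978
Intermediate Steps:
u = -1 (u = 1 - 2 = -1)
k(o) = -3/2 + o (k(o) = (-3 - (-1 - 1)*o)/2 = (-3 - (-2)*o)/2 = (-3 + 2*o)/2 = -3/2 + o)
n = 53925/62329 (n = -346/(-397) + 2/(-314) = -346*(-1/397) + 2*(-1/314) = 346/397 - 1/157 = 53925/62329 ≈ 0.86517)
n*k(0) = 53925*(-3/2 + 0)/62329 = (53925/62329)*(-3/2) = -161775/124658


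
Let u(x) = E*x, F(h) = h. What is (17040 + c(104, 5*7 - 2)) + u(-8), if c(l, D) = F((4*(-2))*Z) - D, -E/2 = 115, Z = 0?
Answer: 18847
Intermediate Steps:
E = -230 (E = -2*115 = -230)
c(l, D) = -D (c(l, D) = (4*(-2))*0 - D = -8*0 - D = 0 - D = -D)
u(x) = -230*x
(17040 + c(104, 5*7 - 2)) + u(-8) = (17040 - (5*7 - 2)) - 230*(-8) = (17040 - (35 - 2)) + 1840 = (17040 - 1*33) + 1840 = (17040 - 33) + 1840 = 17007 + 1840 = 18847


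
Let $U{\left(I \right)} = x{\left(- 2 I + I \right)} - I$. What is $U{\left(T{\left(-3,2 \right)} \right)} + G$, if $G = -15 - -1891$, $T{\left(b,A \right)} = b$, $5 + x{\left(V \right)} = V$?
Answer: $1877$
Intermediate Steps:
$x{\left(V \right)} = -5 + V$
$G = 1876$ ($G = -15 + 1891 = 1876$)
$U{\left(I \right)} = -5 - 2 I$ ($U{\left(I \right)} = \left(-5 + \left(- 2 I + I\right)\right) - I = \left(-5 - I\right) - I = -5 - 2 I$)
$U{\left(T{\left(-3,2 \right)} \right)} + G = \left(-5 - -6\right) + 1876 = \left(-5 + 6\right) + 1876 = 1 + 1876 = 1877$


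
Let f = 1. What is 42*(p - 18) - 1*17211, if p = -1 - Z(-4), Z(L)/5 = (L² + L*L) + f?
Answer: -24939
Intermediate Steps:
Z(L) = 5 + 10*L² (Z(L) = 5*((L² + L*L) + 1) = 5*((L² + L²) + 1) = 5*(2*L² + 1) = 5*(1 + 2*L²) = 5 + 10*L²)
p = -166 (p = -1 - (5 + 10*(-4)²) = -1 - (5 + 10*16) = -1 - (5 + 160) = -1 - 1*165 = -1 - 165 = -166)
42*(p - 18) - 1*17211 = 42*(-166 - 18) - 1*17211 = 42*(-184) - 17211 = -7728 - 17211 = -24939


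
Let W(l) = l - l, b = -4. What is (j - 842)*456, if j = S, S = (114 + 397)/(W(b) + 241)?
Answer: -92299416/241 ≈ -3.8299e+5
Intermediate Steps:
W(l) = 0
S = 511/241 (S = (114 + 397)/(0 + 241) = 511/241 ≈ 2.1203)
j = 511/241 ≈ 2.1203
(j - 842)*456 = (511/241 - 842)*456 = -202411/241*456 = -92299416/241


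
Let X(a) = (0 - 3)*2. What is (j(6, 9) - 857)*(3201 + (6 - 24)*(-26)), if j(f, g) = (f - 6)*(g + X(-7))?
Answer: -3144333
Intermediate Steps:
X(a) = -6 (X(a) = -3*2 = -6)
j(f, g) = (-6 + f)*(-6 + g) (j(f, g) = (f - 6)*(g - 6) = (-6 + f)*(-6 + g))
(j(6, 9) - 857)*(3201 + (6 - 24)*(-26)) = ((36 - 6*6 - 6*9 + 6*9) - 857)*(3201 + (6 - 24)*(-26)) = ((36 - 36 - 54 + 54) - 857)*(3201 - 18*(-26)) = (0 - 857)*(3201 + 468) = -857*3669 = -3144333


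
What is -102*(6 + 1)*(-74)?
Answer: 52836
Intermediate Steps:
-102*(6 + 1)*(-74) = -102*7*(-74) = -34*21*(-74) = -714*(-74) = 52836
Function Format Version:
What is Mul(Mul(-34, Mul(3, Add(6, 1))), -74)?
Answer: 52836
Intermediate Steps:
Mul(Mul(-34, Mul(3, Add(6, 1))), -74) = Mul(Mul(-34, Mul(3, 7)), -74) = Mul(Mul(-34, 21), -74) = Mul(-714, -74) = 52836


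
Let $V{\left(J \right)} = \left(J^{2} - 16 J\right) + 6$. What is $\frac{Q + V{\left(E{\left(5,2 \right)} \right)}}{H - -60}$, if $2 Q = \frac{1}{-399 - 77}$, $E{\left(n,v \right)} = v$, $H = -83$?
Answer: $\frac{20945}{21896} \approx 0.95657$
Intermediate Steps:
$Q = - \frac{1}{952}$ ($Q = \frac{1}{2 \left(-399 - 77\right)} = \frac{1}{2 \left(-476\right)} = \frac{1}{2} \left(- \frac{1}{476}\right) = - \frac{1}{952} \approx -0.0010504$)
$V{\left(J \right)} = 6 + J^{2} - 16 J$
$\frac{Q + V{\left(E{\left(5,2 \right)} \right)}}{H - -60} = \frac{- \frac{1}{952} + \left(6 + 2^{2} - 32\right)}{-83 - -60} = \frac{- \frac{1}{952} + \left(6 + 4 - 32\right)}{-83 + 60} = \frac{- \frac{1}{952} - 22}{-23} = \left(- \frac{20945}{952}\right) \left(- \frac{1}{23}\right) = \frac{20945}{21896}$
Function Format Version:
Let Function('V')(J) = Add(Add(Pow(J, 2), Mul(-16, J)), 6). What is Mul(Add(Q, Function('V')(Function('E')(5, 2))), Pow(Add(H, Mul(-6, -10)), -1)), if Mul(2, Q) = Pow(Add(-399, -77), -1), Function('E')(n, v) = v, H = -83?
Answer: Rational(20945, 21896) ≈ 0.95657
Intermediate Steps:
Q = Rational(-1, 952) (Q = Mul(Rational(1, 2), Pow(Add(-399, -77), -1)) = Mul(Rational(1, 2), Pow(-476, -1)) = Mul(Rational(1, 2), Rational(-1, 476)) = Rational(-1, 952) ≈ -0.0010504)
Function('V')(J) = Add(6, Pow(J, 2), Mul(-16, J))
Mul(Add(Q, Function('V')(Function('E')(5, 2))), Pow(Add(H, Mul(-6, -10)), -1)) = Mul(Add(Rational(-1, 952), Add(6, Pow(2, 2), Mul(-16, 2))), Pow(Add(-83, Mul(-6, -10)), -1)) = Mul(Add(Rational(-1, 952), Add(6, 4, -32)), Pow(Add(-83, 60), -1)) = Mul(Add(Rational(-1, 952), -22), Pow(-23, -1)) = Mul(Rational(-20945, 952), Rational(-1, 23)) = Rational(20945, 21896)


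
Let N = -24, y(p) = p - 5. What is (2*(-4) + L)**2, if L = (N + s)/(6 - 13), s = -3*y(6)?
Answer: 841/49 ≈ 17.163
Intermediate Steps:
y(p) = -5 + p
s = -3 (s = -3*(-5 + 6) = -3*1 = -3)
L = 27/7 (L = (-24 - 3)/(6 - 13) = -27/(-7) = -27*(-1/7) = 27/7 ≈ 3.8571)
(2*(-4) + L)**2 = (2*(-4) + 27/7)**2 = (-8 + 27/7)**2 = (-29/7)**2 = 841/49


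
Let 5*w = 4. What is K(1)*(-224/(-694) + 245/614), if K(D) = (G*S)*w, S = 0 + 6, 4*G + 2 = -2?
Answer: -1845396/532645 ≈ -3.4646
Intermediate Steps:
G = -1 (G = -½ + (¼)*(-2) = -½ - ½ = -1)
w = ⅘ (w = (⅕)*4 = ⅘ ≈ 0.80000)
S = 6
K(D) = -24/5 (K(D) = -1*6*(⅘) = -6*⅘ = -24/5)
K(1)*(-224/(-694) + 245/614) = -24*(-224/(-694) + 245/614)/5 = -24*(-224*(-1/694) + 245*(1/614))/5 = -24*(112/347 + 245/614)/5 = -24/5*153783/213058 = -1845396/532645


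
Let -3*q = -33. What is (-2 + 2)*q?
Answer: 0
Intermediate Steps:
q = 11 (q = -⅓*(-33) = 11)
(-2 + 2)*q = (-2 + 2)*11 = 0*11 = 0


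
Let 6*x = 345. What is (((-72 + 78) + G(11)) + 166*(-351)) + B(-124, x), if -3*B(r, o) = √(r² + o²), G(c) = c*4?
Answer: -58216 - √74729/6 ≈ -58262.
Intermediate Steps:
x = 115/2 (x = (⅙)*345 = 115/2 ≈ 57.500)
G(c) = 4*c
B(r, o) = -√(o² + r²)/3 (B(r, o) = -√(r² + o²)/3 = -√(o² + r²)/3)
(((-72 + 78) + G(11)) + 166*(-351)) + B(-124, x) = (((-72 + 78) + 4*11) + 166*(-351)) - √((115/2)² + (-124)²)/3 = ((6 + 44) - 58266) - √(13225/4 + 15376)/3 = (50 - 58266) - √74729/6 = -58216 - √74729/6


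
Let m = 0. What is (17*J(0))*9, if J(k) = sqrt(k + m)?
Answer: 0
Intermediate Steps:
J(k) = sqrt(k) (J(k) = sqrt(k + 0) = sqrt(k))
(17*J(0))*9 = (17*sqrt(0))*9 = (17*0)*9 = 0*9 = 0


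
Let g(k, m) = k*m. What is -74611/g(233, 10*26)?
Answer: -74611/60580 ≈ -1.2316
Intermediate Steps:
-74611/g(233, 10*26) = -74611/(233*(10*26)) = -74611/(233*260) = -74611/60580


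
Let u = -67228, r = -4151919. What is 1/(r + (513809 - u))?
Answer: -1/3570882 ≈ -2.8004e-7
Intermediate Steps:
1/(r + (513809 - u)) = 1/(-4151919 + (513809 - 1*(-67228))) = 1/(-4151919 + (513809 + 67228)) = 1/(-4151919 + 581037) = 1/(-3570882) = -1/3570882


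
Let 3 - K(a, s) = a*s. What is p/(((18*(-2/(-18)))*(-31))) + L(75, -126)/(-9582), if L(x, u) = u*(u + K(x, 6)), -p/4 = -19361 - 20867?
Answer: -128861255/49507 ≈ -2602.9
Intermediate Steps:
p = 160912 (p = -4*(-19361 - 20867) = -4*(-40228) = 160912)
K(a, s) = 3 - a*s
L(x, u) = u*(3 + u - 6*x) (L(x, u) = u*(u + (3 - 1*x*6)) = u*(u + (3 - 6*x)) = u*(3 + u - 6*x))
p/(((18*(-2/(-18)))*(-31))) + L(75, -126)/(-9582) = 160912/(((18*(-2/(-18)))*(-31))) - 126*(3 - 126 - 6*75)/(-9582) = 160912/(((18*(-2*(-1/18)))*(-31))) - 126*(3 - 126 - 450)*(-1/9582) = 160912/(((18*(⅑))*(-31))) - 126*(-573)*(-1/9582) = 160912/((2*(-31))) + 72198*(-1/9582) = 160912/(-62) - 12033/1597 = 160912*(-1/62) - 12033/1597 = -80456/31 - 12033/1597 = -128861255/49507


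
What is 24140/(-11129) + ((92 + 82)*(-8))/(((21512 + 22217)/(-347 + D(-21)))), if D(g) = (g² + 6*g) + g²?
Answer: -7391669372/486660041 ≈ -15.189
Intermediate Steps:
D(g) = 2*g² + 6*g
24140/(-11129) + ((92 + 82)*(-8))/(((21512 + 22217)/(-347 + D(-21)))) = 24140/(-11129) + ((92 + 82)*(-8))/(((21512 + 22217)/(-347 + 2*(-21)*(3 - 21)))) = 24140*(-1/11129) + (174*(-8))/((43729/(-347 + 2*(-21)*(-18)))) = -24140/11129 - 1392/(43729/(-347 + 756)) = -24140/11129 - 1392/(43729/409) = -24140/11129 - 1392/(43729*(1/409)) = -24140/11129 - 1392/43729/409 = -24140/11129 - 1392*409/43729 = -24140/11129 - 569328/43729 = -7391669372/486660041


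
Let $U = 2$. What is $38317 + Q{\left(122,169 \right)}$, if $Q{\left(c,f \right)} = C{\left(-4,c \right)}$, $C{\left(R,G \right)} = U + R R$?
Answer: $38335$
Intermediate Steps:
$C{\left(R,G \right)} = 2 + R^{2}$ ($C{\left(R,G \right)} = 2 + R R = 2 + R^{2}$)
$Q{\left(c,f \right)} = 18$ ($Q{\left(c,f \right)} = 2 + \left(-4\right)^{2} = 2 + 16 = 18$)
$38317 + Q{\left(122,169 \right)} = 38317 + 18 = 38335$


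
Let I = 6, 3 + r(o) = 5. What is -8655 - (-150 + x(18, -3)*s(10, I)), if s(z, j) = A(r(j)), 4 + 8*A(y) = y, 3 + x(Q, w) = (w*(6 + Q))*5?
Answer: -34383/4 ≈ -8595.8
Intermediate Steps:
r(o) = 2 (r(o) = -3 + 5 = 2)
x(Q, w) = -3 + 5*w*(6 + Q) (x(Q, w) = -3 + (w*(6 + Q))*5 = -3 + 5*w*(6 + Q))
A(y) = -½ + y/8
s(z, j) = -¼ (s(z, j) = -½ + (⅛)*2 = -½ + ¼ = -¼)
-8655 - (-150 + x(18, -3)*s(10, I)) = -8655 - (-150 + (-3 + 30*(-3) + 5*18*(-3))*(-¼)) = -8655 - (-150 + (-3 - 90 - 270)*(-¼)) = -8655 - (-150 - 363*(-¼)) = -8655 - (-150 + 363/4) = -8655 - 1*(-237/4) = -8655 + 237/4 = -34383/4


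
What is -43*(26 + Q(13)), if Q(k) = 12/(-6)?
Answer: -1032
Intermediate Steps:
Q(k) = -2 (Q(k) = 12*(-⅙) = -2)
-43*(26 + Q(13)) = -43*(26 - 2) = -43*24 = -1032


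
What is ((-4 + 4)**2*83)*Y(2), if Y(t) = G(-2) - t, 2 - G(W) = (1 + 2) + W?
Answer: 0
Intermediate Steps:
G(W) = -1 - W (G(W) = 2 - ((1 + 2) + W) = 2 - (3 + W) = 2 + (-3 - W) = -1 - W)
Y(t) = 1 - t (Y(t) = (-1 - 1*(-2)) - t = (-1 + 2) - t = 1 - t)
((-4 + 4)**2*83)*Y(2) = ((-4 + 4)**2*83)*(1 - 1*2) = (0**2*83)*(1 - 2) = (0*83)*(-1) = 0*(-1) = 0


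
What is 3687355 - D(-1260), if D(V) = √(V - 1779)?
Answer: 3687355 - I*√3039 ≈ 3.6874e+6 - 55.127*I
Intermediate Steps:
D(V) = √(-1779 + V)
3687355 - D(-1260) = 3687355 - √(-1779 - 1260) = 3687355 - √(-3039) = 3687355 - I*√3039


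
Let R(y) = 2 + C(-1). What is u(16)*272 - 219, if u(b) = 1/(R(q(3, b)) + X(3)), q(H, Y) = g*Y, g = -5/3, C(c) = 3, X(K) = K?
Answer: -185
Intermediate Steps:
g = -5/3 (g = -5*⅓ = -5/3 ≈ -1.6667)
q(H, Y) = -5*Y/3
R(y) = 5 (R(y) = 2 + 3 = 5)
u(b) = ⅛ (u(b) = 1/(5 + 3) = 1/8 = ⅛)
u(16)*272 - 219 = (⅛)*272 - 219 = 34 - 219 = -185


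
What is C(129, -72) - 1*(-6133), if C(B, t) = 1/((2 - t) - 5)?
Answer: 423178/69 ≈ 6133.0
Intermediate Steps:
C(B, t) = 1/(-3 - t)
C(129, -72) - 1*(-6133) = -1/(3 - 72) - 1*(-6133) = -1/(-69) + 6133 = -1*(-1/69) + 6133 = 1/69 + 6133 = 423178/69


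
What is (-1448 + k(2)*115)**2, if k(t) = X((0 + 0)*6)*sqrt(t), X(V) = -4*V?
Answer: 2096704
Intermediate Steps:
k(t) = 0 (k(t) = (-4*(0 + 0)*6)*sqrt(t) = (-0*6)*sqrt(t) = (-4*0)*sqrt(t) = 0*sqrt(t) = 0)
(-1448 + k(2)*115)**2 = (-1448 + 0*115)**2 = (-1448 + 0)**2 = (-1448)**2 = 2096704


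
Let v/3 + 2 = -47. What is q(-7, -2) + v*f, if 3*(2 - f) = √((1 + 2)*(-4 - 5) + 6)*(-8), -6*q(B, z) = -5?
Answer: -1759/6 - 392*I*√21 ≈ -293.17 - 1796.4*I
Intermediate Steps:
v = -147 (v = -6 + 3*(-47) = -6 - 141 = -147)
q(B, z) = ⅚ (q(B, z) = -⅙*(-5) = ⅚)
f = 2 + 8*I*√21/3 (f = 2 - √((1 + 2)*(-4 - 5) + 6)*(-8)/3 = 2 - √(3*(-9) + 6)*(-8)/3 = 2 - √(-27 + 6)*(-8)/3 = 2 - √(-21)*(-8)/3 = 2 - I*√21*(-8)/3 = 2 - (-8)*I*√21/3 = 2 + 8*I*√21/3 ≈ 2.0 + 12.22*I)
q(-7, -2) + v*f = ⅚ - 147*(2 + 8*I*√21/3) = ⅚ + (-294 - 392*I*√21) = -1759/6 - 392*I*√21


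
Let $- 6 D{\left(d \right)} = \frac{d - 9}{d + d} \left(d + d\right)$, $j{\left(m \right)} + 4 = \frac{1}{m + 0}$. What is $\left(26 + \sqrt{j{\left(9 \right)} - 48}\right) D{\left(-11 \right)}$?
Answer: $\frac{260}{3} + \frac{10 i \sqrt{467}}{9} \approx 86.667 + 24.011 i$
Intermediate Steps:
$j{\left(m \right)} = -4 + \frac{1}{m}$ ($j{\left(m \right)} = -4 + \frac{1}{m + 0} = -4 + \frac{1}{m}$)
$D{\left(d \right)} = \frac{3}{2} - \frac{d}{6}$ ($D{\left(d \right)} = - \frac{\frac{d - 9}{d + d} \left(d + d\right)}{6} = - \frac{\frac{-9 + d}{2 d} 2 d}{6} = - \frac{-9 + d}{6} = \frac{3}{2} - \frac{d}{6}$)
$\left(26 + \sqrt{j{\left(9 \right)} - 48}\right) D{\left(-11 \right)} = \left(26 + \sqrt{\left(-4 + \frac{1}{9}\right) - 48}\right) \left(\frac{3}{2} - - \frac{11}{6}\right) = \left(26 + \sqrt{\left(-4 + \frac{1}{9}\right) - 48}\right) \left(\frac{3}{2} + \frac{11}{6}\right) = \left(26 + \sqrt{- \frac{35}{9} - 48}\right) \frac{10}{3} = \left(26 + \sqrt{- \frac{467}{9}}\right) \frac{10}{3} = \left(26 + \frac{i \sqrt{467}}{3}\right) \frac{10}{3} = \frac{260}{3} + \frac{10 i \sqrt{467}}{9}$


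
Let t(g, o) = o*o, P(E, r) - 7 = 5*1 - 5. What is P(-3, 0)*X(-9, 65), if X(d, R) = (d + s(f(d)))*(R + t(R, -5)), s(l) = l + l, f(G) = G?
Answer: -17010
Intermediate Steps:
P(E, r) = 7 (P(E, r) = 7 + (5*1 - 5) = 7 + (5 - 5) = 7 + 0 = 7)
s(l) = 2*l
t(g, o) = o²
X(d, R) = 3*d*(25 + R) (X(d, R) = (d + 2*d)*(R + (-5)²) = (3*d)*(R + 25) = (3*d)*(25 + R) = 3*d*(25 + R))
P(-3, 0)*X(-9, 65) = 7*(3*(-9)*(25 + 65)) = 7*(3*(-9)*90) = 7*(-2430) = -17010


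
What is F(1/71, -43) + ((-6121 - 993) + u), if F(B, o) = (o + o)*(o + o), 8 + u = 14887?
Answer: 15161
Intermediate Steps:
u = 14879 (u = -8 + 14887 = 14879)
F(B, o) = 4*o² (F(B, o) = (2*o)*(2*o) = 4*o²)
F(1/71, -43) + ((-6121 - 993) + u) = 4*(-43)² + ((-6121 - 993) + 14879) = 4*1849 + (-7114 + 14879) = 7396 + 7765 = 15161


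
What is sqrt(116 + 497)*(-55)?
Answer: -55*sqrt(613) ≈ -1361.7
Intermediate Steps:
sqrt(116 + 497)*(-55) = sqrt(613)*(-55) = -55*sqrt(613)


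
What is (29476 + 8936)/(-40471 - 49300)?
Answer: -3492/8161 ≈ -0.42789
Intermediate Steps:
(29476 + 8936)/(-40471 - 49300) = 38412/(-89771) = 38412*(-1/89771) = -3492/8161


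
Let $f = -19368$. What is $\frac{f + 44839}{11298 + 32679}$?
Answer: $\frac{25471}{43977} \approx 0.57919$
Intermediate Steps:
$\frac{f + 44839}{11298 + 32679} = \frac{-19368 + 44839}{11298 + 32679} = \frac{25471}{43977}$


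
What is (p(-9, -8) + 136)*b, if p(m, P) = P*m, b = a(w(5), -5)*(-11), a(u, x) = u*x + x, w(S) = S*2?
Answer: 125840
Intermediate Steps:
w(S) = 2*S
a(u, x) = x + u*x
b = 605 (b = -5*(1 + 2*5)*(-11) = -5*(1 + 10)*(-11) = -5*11*(-11) = -55*(-11) = 605)
(p(-9, -8) + 136)*b = (-8*(-9) + 136)*605 = (72 + 136)*605 = 208*605 = 125840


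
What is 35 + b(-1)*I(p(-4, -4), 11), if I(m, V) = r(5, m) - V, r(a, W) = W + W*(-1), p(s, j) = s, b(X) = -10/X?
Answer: -75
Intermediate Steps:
r(a, W) = 0 (r(a, W) = W - W = 0)
I(m, V) = -V (I(m, V) = 0 - V = -V)
35 + b(-1)*I(p(-4, -4), 11) = 35 + (-10/(-1))*(-1*11) = 35 - 10*(-1)*(-11) = 35 + 10*(-11) = 35 - 110 = -75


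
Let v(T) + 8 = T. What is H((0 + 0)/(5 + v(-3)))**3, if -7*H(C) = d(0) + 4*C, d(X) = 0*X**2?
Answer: 0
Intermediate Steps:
d(X) = 0
v(T) = -8 + T
H(C) = -4*C/7 (H(C) = -(0 + 4*C)/7 = -4*C/7)
H((0 + 0)/(5 + v(-3)))**3 = (-4*(0 + 0)/(7*(5 + (-8 - 3))))**3 = (-0/(5 - 11))**3 = (-0/(-6))**3 = (-0*(-1)/6)**3 = (-4/7*0)**3 = 0**3 = 0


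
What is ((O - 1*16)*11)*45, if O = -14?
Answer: -14850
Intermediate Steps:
((O - 1*16)*11)*45 = ((-14 - 1*16)*11)*45 = ((-14 - 16)*11)*45 = -30*11*45 = -330*45 = -14850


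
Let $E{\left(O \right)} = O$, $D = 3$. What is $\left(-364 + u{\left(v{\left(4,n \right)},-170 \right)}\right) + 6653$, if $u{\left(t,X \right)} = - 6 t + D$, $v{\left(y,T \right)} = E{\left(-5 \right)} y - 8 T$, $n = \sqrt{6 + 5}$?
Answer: $6412 + 48 \sqrt{11} \approx 6571.2$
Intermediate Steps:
$n = \sqrt{11} \approx 3.3166$
$v{\left(y,T \right)} = - 8 T - 5 y$ ($v{\left(y,T \right)} = - 5 y - 8 T = - 8 T - 5 y$)
$u{\left(t,X \right)} = 3 - 6 t$ ($u{\left(t,X \right)} = - 6 t + 3 = 3 - 6 t$)
$\left(-364 + u{\left(v{\left(4,n \right)},-170 \right)}\right) + 6653 = \left(-364 - \left(-3 + 6 \left(- 8 \sqrt{11} - 20\right)\right)\right) + 6653 = \left(-364 - \left(-3 + 6 \left(-20 - 8 \sqrt{11}\right)\right)\right) + 6653 = \left(-364 + \left(3 + \left(120 + 48 \sqrt{11}\right)\right)\right) + 6653 = \left(-364 + \left(123 + 48 \sqrt{11}\right)\right) + 6653 = \left(-241 + 48 \sqrt{11}\right) + 6653 = 6412 + 48 \sqrt{11}$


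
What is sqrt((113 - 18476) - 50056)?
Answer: I*sqrt(68419) ≈ 261.57*I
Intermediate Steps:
sqrt((113 - 18476) - 50056) = sqrt(-18363 - 50056) = sqrt(-68419) = I*sqrt(68419)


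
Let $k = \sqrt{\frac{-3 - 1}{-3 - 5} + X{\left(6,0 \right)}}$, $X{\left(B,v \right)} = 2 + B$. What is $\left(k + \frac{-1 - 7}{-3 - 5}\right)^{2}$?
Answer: $\frac{19}{2} + \sqrt{34} \approx 15.331$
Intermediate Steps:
$k = \frac{\sqrt{34}}{2}$ ($k = \sqrt{\frac{-3 - 1}{-3 - 5} + \left(2 + 6\right)} = \sqrt{- \frac{4}{-8} + 8} = \sqrt{\left(-4\right) \left(- \frac{1}{8}\right) + 8} = \sqrt{\frac{1}{2} + 8} = \sqrt{\frac{17}{2}} = \frac{\sqrt{34}}{2} \approx 2.9155$)
$\left(k + \frac{-1 - 7}{-3 - 5}\right)^{2} = \left(\frac{\sqrt{34}}{2} + \frac{-1 - 7}{-3 - 5}\right)^{2} = \left(\frac{\sqrt{34}}{2} - \frac{8}{-8}\right)^{2} = \left(\frac{\sqrt{34}}{2} - -1\right)^{2} = \left(\frac{\sqrt{34}}{2} + 1\right)^{2} = \left(1 + \frac{\sqrt{34}}{2}\right)^{2}$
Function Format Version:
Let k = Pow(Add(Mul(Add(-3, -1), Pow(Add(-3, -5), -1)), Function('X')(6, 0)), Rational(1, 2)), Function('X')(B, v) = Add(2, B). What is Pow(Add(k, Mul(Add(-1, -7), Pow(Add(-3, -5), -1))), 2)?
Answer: Add(Rational(19, 2), Pow(34, Rational(1, 2))) ≈ 15.331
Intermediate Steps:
k = Mul(Rational(1, 2), Pow(34, Rational(1, 2))) (k = Pow(Add(Mul(Add(-3, -1), Pow(Add(-3, -5), -1)), Add(2, 6)), Rational(1, 2)) = Pow(Add(Mul(-4, Pow(-8, -1)), 8), Rational(1, 2)) = Pow(Add(Mul(-4, Rational(-1, 8)), 8), Rational(1, 2)) = Pow(Add(Rational(1, 2), 8), Rational(1, 2)) = Pow(Rational(17, 2), Rational(1, 2)) = Mul(Rational(1, 2), Pow(34, Rational(1, 2))) ≈ 2.9155)
Pow(Add(k, Mul(Add(-1, -7), Pow(Add(-3, -5), -1))), 2) = Pow(Add(Mul(Rational(1, 2), Pow(34, Rational(1, 2))), Mul(Add(-1, -7), Pow(Add(-3, -5), -1))), 2) = Pow(Add(Mul(Rational(1, 2), Pow(34, Rational(1, 2))), Mul(-8, Pow(-8, -1))), 2) = Pow(Add(Mul(Rational(1, 2), Pow(34, Rational(1, 2))), Mul(-8, Rational(-1, 8))), 2) = Pow(Add(Mul(Rational(1, 2), Pow(34, Rational(1, 2))), 1), 2) = Pow(Add(1, Mul(Rational(1, 2), Pow(34, Rational(1, 2)))), 2)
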